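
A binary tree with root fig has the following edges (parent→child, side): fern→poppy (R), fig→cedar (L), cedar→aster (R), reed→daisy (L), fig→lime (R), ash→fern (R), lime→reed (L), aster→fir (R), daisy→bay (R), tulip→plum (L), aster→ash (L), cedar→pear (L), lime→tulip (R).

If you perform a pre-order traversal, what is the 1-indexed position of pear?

3

Pre-order visits the node, then its left subtree, then its right subtree.
Visit fig.
At fig: go left to cedar.
  Visit cedar.
  At cedar: go left to pear.
    pear is a leaf — visit pear.
  At cedar: go right to aster.
    Visit aster.
    At aster: go left to ash.
      Visit ash.
      At ash: no left child.
      At ash: go right to fern.
        Visit fern.
        At fern: no left child.
        At fern: go right to poppy.
          poppy is a leaf — visit poppy.
    At aster: go right to fir.
      fir is a leaf — visit fir.
At fig: go right to lime.
  Visit lime.
  At lime: go left to reed.
    Visit reed.
    At reed: go left to daisy.
      Visit daisy.
      At daisy: no left child.
      At daisy: go right to bay.
        bay is a leaf — visit bay.
    At reed: no right child.
  At lime: go right to tulip.
    Visit tulip.
    At tulip: go left to plum.
      plum is a leaf — visit plum.
    At tulip: no right child.
Full pre-order sequence: fig, cedar, pear, aster, ash, fern, poppy, fir, lime, reed, daisy, bay, tulip, plum.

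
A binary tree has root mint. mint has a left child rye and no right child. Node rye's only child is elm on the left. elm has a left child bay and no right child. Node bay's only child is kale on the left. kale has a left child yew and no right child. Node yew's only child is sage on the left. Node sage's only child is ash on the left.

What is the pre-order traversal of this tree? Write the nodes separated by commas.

mint, rye, elm, bay, kale, yew, sage, ash

Pre-order visits the node, then its left subtree, then its right subtree.
Visit mint.
At mint: go left to rye.
  Visit rye.
  At rye: go left to elm.
    Visit elm.
    At elm: go left to bay.
      Visit bay.
      At bay: go left to kale.
        Visit kale.
        At kale: go left to yew.
          Visit yew.
          At yew: go left to sage.
            Visit sage.
            At sage: go left to ash.
              ash is a leaf — visit ash.
            At sage: no right child.
          At yew: no right child.
        At kale: no right child.
      At bay: no right child.
    At elm: no right child.
  At rye: no right child.
At mint: no right child.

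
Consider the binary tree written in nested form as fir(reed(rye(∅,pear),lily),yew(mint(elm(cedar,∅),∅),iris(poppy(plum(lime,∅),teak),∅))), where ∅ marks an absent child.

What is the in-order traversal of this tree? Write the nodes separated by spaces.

In-order visits the left subtree, then the node, then the right subtree.
At fir: go left to reed.
  At reed: go left to rye.
    At rye: no left child.
    Visit rye.
    At rye: go right to pear.
      pear is a leaf — visit pear.
  Visit reed.
  At reed: go right to lily.
    lily is a leaf — visit lily.
Visit fir.
At fir: go right to yew.
  At yew: go left to mint.
    At mint: go left to elm.
      At elm: go left to cedar.
        cedar is a leaf — visit cedar.
      Visit elm.
      At elm: no right child.
    Visit mint.
    At mint: no right child.
  Visit yew.
  At yew: go right to iris.
    At iris: go left to poppy.
      At poppy: go left to plum.
        At plum: go left to lime.
          lime is a leaf — visit lime.
        Visit plum.
        At plum: no right child.
      Visit poppy.
      At poppy: go right to teak.
        teak is a leaf — visit teak.
    Visit iris.
    At iris: no right child.

rye pear reed lily fir cedar elm mint yew lime plum poppy teak iris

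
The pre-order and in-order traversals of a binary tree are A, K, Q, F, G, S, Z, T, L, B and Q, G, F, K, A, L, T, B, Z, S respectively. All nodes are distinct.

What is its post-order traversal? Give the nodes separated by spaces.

G F Q K L B T Z S A

The first element of pre-order is the root; it splits in-order into left and right subtrees.
Root A: left subtree has 4 nodes {Q, G, F, K}, right has 5 {L, T, B, Z, S}.
  Root K: left subtree has 3 nodes {Q, G, F}, right has 0 { }.
    Root Q: left subtree has 0 nodes { }, right has 2 {G, F}.
      Root F: left subtree has 1 node {G}, right has 0 { }.
  Root S: left subtree has 4 nodes {L, T, B, Z}, right has 0 { }.
    Root Z: left subtree has 3 nodes {L, T, B}, right has 0 { }.
      Root T: left subtree has 1 node {L}, right has 1 {B}.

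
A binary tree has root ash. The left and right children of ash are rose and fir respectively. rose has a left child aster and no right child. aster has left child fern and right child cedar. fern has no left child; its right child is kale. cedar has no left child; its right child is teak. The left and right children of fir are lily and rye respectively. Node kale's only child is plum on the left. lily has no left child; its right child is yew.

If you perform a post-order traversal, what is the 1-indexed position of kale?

2

Post-order visits the left subtree, then the right subtree, then the node.
At ash: go left to rose.
  At rose: go left to aster.
    At aster: go left to fern.
      At fern: no left child.
      At fern: go right to kale.
        At kale: go left to plum.
          plum is a leaf — visit plum.
        At kale: no right child.
        Visit kale.
      Visit fern.
    At aster: go right to cedar.
      At cedar: no left child.
      At cedar: go right to teak.
        teak is a leaf — visit teak.
      Visit cedar.
    Visit aster.
  At rose: no right child.
  Visit rose.
At ash: go right to fir.
  At fir: go left to lily.
    At lily: no left child.
    At lily: go right to yew.
      yew is a leaf — visit yew.
    Visit lily.
  At fir: go right to rye.
    rye is a leaf — visit rye.
  Visit fir.
Visit ash.
Full post-order sequence: plum, kale, fern, teak, cedar, aster, rose, yew, lily, rye, fir, ash.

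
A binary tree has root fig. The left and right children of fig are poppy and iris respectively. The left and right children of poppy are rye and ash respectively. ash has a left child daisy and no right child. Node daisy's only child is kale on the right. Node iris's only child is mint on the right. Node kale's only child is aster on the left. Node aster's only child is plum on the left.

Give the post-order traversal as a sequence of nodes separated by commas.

Post-order visits the left subtree, then the right subtree, then the node.
At fig: go left to poppy.
  At poppy: go left to rye.
    rye is a leaf — visit rye.
  At poppy: go right to ash.
    At ash: go left to daisy.
      At daisy: no left child.
      At daisy: go right to kale.
        At kale: go left to aster.
          At aster: go left to plum.
            plum is a leaf — visit plum.
          At aster: no right child.
          Visit aster.
        At kale: no right child.
        Visit kale.
      Visit daisy.
    At ash: no right child.
    Visit ash.
  Visit poppy.
At fig: go right to iris.
  At iris: no left child.
  At iris: go right to mint.
    mint is a leaf — visit mint.
  Visit iris.
Visit fig.

rye, plum, aster, kale, daisy, ash, poppy, mint, iris, fig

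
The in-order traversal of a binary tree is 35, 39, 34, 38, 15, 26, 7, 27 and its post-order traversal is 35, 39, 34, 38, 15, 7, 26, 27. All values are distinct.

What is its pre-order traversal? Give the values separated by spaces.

The last element of post-order is the root; it splits in-order into left and right subtrees.
Root 27: left subtree has 7 nodes {35, 39, 34, 38, 15, 26, 7}, right has 0 { }.
  Root 26: left subtree has 5 nodes {35, 39, 34, 38, 15}, right has 1 {7}.
    Root 15: left subtree has 4 nodes {35, 39, 34, 38}, right has 0 { }.
      Root 38: left subtree has 3 nodes {35, 39, 34}, right has 0 { }.
        Root 34: left subtree has 2 nodes {35, 39}, right has 0 { }.
          Root 39: left subtree has 1 node {35}, right has 0 { }.

27 26 15 38 34 39 35 7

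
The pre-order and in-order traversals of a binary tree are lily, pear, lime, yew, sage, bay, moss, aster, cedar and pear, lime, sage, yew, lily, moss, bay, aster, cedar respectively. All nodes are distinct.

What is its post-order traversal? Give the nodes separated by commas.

The first element of pre-order is the root; it splits in-order into left and right subtrees.
Root lily: left subtree has 4 nodes {pear, lime, sage, yew}, right has 4 {moss, bay, aster, cedar}.
  Root pear: left subtree has 0 nodes { }, right has 3 {lime, sage, yew}.
    Root lime: left subtree has 0 nodes { }, right has 2 {sage, yew}.
      Root yew: left subtree has 1 node {sage}, right has 0 { }.
  Root bay: left subtree has 1 node {moss}, right has 2 {aster, cedar}.
    Root aster: left subtree has 0 nodes { }, right has 1 {cedar}.

sage, yew, lime, pear, moss, cedar, aster, bay, lily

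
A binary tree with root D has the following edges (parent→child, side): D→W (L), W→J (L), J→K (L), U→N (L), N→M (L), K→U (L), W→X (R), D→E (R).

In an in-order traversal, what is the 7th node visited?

X

In-order visits the left subtree, then the node, then the right subtree.
At D: go left to W.
  At W: go left to J.
    At J: go left to K.
      At K: go left to U.
        At U: go left to N.
          At N: go left to M.
            M is a leaf — visit M.
          Visit N.
          At N: no right child.
        Visit U.
        At U: no right child.
      Visit K.
      At K: no right child.
    Visit J.
    At J: no right child.
  Visit W.
  At W: go right to X.
    X is a leaf — visit X.
Visit D.
At D: go right to E.
  E is a leaf — visit E.
Full in-order sequence: M, N, U, K, J, W, X, D, E.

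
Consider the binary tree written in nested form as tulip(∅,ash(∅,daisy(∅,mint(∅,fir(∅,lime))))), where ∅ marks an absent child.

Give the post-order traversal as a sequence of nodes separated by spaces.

lime fir mint daisy ash tulip

Post-order visits the left subtree, then the right subtree, then the node.
At tulip: no left child.
At tulip: go right to ash.
  At ash: no left child.
  At ash: go right to daisy.
    At daisy: no left child.
    At daisy: go right to mint.
      At mint: no left child.
      At mint: go right to fir.
        At fir: no left child.
        At fir: go right to lime.
          lime is a leaf — visit lime.
        Visit fir.
      Visit mint.
    Visit daisy.
  Visit ash.
Visit tulip.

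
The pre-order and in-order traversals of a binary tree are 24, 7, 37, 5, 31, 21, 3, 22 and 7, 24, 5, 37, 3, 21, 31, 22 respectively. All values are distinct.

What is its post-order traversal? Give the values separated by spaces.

The first element of pre-order is the root; it splits in-order into left and right subtrees.
Root 24: left subtree has 1 node {7}, right has 6 {5, 37, 3, 21, 31, 22}.
  Root 37: left subtree has 1 node {5}, right has 4 {3, 21, 31, 22}.
    Root 31: left subtree has 2 nodes {3, 21}, right has 1 {22}.
      Root 21: left subtree has 1 node {3}, right has 0 { }.

7 5 3 21 22 31 37 24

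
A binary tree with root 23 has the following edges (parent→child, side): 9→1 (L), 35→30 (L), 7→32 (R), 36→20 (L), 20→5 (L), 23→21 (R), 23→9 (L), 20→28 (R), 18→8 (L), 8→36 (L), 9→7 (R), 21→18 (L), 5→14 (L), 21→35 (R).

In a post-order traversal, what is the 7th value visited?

28

Post-order visits the left subtree, then the right subtree, then the node.
At 23: go left to 9.
  At 9: go left to 1.
    1 is a leaf — visit 1.
  At 9: go right to 7.
    At 7: no left child.
    At 7: go right to 32.
      32 is a leaf — visit 32.
    Visit 7.
  Visit 9.
At 23: go right to 21.
  At 21: go left to 18.
    At 18: go left to 8.
      At 8: go left to 36.
        At 36: go left to 20.
          At 20: go left to 5.
            At 5: go left to 14.
              14 is a leaf — visit 14.
            At 5: no right child.
            Visit 5.
          At 20: go right to 28.
            28 is a leaf — visit 28.
          Visit 20.
        At 36: no right child.
        Visit 36.
      At 8: no right child.
      Visit 8.
    At 18: no right child.
    Visit 18.
  At 21: go right to 35.
    At 35: go left to 30.
      30 is a leaf — visit 30.
    At 35: no right child.
    Visit 35.
  Visit 21.
Visit 23.
Full post-order sequence: 1, 32, 7, 9, 14, 5, 28, 20, 36, 8, 18, 30, 35, 21, 23.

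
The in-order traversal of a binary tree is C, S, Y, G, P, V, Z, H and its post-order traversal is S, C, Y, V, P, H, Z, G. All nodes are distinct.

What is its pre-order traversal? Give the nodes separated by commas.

G, Y, C, S, Z, P, V, H

The last element of post-order is the root; it splits in-order into left and right subtrees.
Root G: left subtree has 3 nodes {C, S, Y}, right has 4 {P, V, Z, H}.
  Root Y: left subtree has 2 nodes {C, S}, right has 0 { }.
    Root C: left subtree has 0 nodes { }, right has 1 {S}.
  Root Z: left subtree has 2 nodes {P, V}, right has 1 {H}.
    Root P: left subtree has 0 nodes { }, right has 1 {V}.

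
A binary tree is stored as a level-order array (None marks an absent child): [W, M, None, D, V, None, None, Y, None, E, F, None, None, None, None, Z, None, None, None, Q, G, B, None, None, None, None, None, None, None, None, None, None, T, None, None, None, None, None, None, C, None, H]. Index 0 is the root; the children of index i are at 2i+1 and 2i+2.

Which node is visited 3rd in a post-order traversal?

Post-order visits the left subtree, then the right subtree, then the node.
At W: go left to M.
  At M: go left to D.
    At D: go left to Y.
      At Y: go left to Z.
        At Z: no left child.
        At Z: go right to T.
          T is a leaf — visit T.
        Visit Z.
      At Y: no right child.
      Visit Y.
    At D: no right child.
    Visit D.
  At M: go right to V.
    At V: go left to E.
      At E: go left to Q.
        At Q: go left to C.
          C is a leaf — visit C.
        At Q: no right child.
        Visit Q.
      At E: go right to G.
        At G: go left to H.
          H is a leaf — visit H.
        At G: no right child.
        Visit G.
      Visit E.
    At V: go right to F.
      At F: go left to B.
        B is a leaf — visit B.
      At F: no right child.
      Visit F.
    Visit V.
  Visit M.
At W: no right child.
Visit W.
Full post-order sequence: T, Z, Y, D, C, Q, H, G, E, B, F, V, M, W.

Y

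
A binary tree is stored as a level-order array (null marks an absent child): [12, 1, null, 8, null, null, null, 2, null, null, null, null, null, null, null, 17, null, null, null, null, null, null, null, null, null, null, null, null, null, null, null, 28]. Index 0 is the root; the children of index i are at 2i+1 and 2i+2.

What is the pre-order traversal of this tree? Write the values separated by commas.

12, 1, 8, 2, 17, 28

Pre-order visits the node, then its left subtree, then its right subtree.
Visit 12.
At 12: go left to 1.
  Visit 1.
  At 1: go left to 8.
    Visit 8.
    At 8: go left to 2.
      Visit 2.
      At 2: go left to 17.
        Visit 17.
        At 17: go left to 28.
          28 is a leaf — visit 28.
        At 17: no right child.
      At 2: no right child.
    At 8: no right child.
  At 1: no right child.
At 12: no right child.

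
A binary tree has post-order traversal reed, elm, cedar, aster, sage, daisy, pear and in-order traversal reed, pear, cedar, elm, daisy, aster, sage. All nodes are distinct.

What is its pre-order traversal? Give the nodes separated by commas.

pear, reed, daisy, cedar, elm, sage, aster

The last element of post-order is the root; it splits in-order into left and right subtrees.
Root pear: left subtree has 1 node {reed}, right has 5 {cedar, elm, daisy, aster, sage}.
  Root daisy: left subtree has 2 nodes {cedar, elm}, right has 2 {aster, sage}.
    Root cedar: left subtree has 0 nodes { }, right has 1 {elm}.
    Root sage: left subtree has 1 node {aster}, right has 0 { }.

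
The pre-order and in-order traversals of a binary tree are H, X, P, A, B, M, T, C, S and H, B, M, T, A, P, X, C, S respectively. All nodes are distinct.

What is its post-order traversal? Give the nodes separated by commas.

The first element of pre-order is the root; it splits in-order into left and right subtrees.
Root H: left subtree has 0 nodes { }, right has 8 {B, M, T, A, P, X, C, S}.
  Root X: left subtree has 5 nodes {B, M, T, A, P}, right has 2 {C, S}.
    Root P: left subtree has 4 nodes {B, M, T, A}, right has 0 { }.
      Root A: left subtree has 3 nodes {B, M, T}, right has 0 { }.
        Root B: left subtree has 0 nodes { }, right has 2 {M, T}.
          Root M: left subtree has 0 nodes { }, right has 1 {T}.
    Root C: left subtree has 0 nodes { }, right has 1 {S}.

T, M, B, A, P, S, C, X, H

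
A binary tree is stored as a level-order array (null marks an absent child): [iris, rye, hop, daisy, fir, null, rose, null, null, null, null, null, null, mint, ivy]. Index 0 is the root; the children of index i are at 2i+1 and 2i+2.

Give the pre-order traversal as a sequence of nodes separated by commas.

Pre-order visits the node, then its left subtree, then its right subtree.
Visit iris.
At iris: go left to rye.
  Visit rye.
  At rye: go left to daisy.
    daisy is a leaf — visit daisy.
  At rye: go right to fir.
    fir is a leaf — visit fir.
At iris: go right to hop.
  Visit hop.
  At hop: no left child.
  At hop: go right to rose.
    Visit rose.
    At rose: go left to mint.
      mint is a leaf — visit mint.
    At rose: go right to ivy.
      ivy is a leaf — visit ivy.

iris, rye, daisy, fir, hop, rose, mint, ivy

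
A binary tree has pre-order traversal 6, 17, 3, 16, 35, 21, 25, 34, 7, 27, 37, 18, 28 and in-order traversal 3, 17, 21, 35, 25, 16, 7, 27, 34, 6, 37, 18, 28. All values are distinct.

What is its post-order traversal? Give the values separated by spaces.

The first element of pre-order is the root; it splits in-order into left and right subtrees.
Root 6: left subtree has 9 nodes {3, 17, 21, 35, 25, 16, 7, 27, 34}, right has 3 {37, 18, 28}.
  Root 17: left subtree has 1 node {3}, right has 7 {21, 35, 25, 16, 7, 27, 34}.
    Root 16: left subtree has 3 nodes {21, 35, 25}, right has 3 {7, 27, 34}.
      Root 35: left subtree has 1 node {21}, right has 1 {25}.
      Root 34: left subtree has 2 nodes {7, 27}, right has 0 { }.
        Root 7: left subtree has 0 nodes { }, right has 1 {27}.
  Root 37: left subtree has 0 nodes { }, right has 2 {18, 28}.
    Root 18: left subtree has 0 nodes { }, right has 1 {28}.

3 21 25 35 27 7 34 16 17 28 18 37 6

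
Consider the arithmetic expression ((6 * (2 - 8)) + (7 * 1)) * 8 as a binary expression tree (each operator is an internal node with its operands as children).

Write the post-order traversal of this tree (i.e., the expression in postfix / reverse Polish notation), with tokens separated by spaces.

6 2 8 - * 7 1 * + 8 *

Post-order on an expression tree gives postfix notation: for each operator, emit left operand, right operand, then the operator.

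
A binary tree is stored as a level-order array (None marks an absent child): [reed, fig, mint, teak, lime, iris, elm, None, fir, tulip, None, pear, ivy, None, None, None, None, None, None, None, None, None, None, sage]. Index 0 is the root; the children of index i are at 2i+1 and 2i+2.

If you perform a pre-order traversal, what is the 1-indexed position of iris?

8

Pre-order visits the node, then its left subtree, then its right subtree.
Visit reed.
At reed: go left to fig.
  Visit fig.
  At fig: go left to teak.
    Visit teak.
    At teak: no left child.
    At teak: go right to fir.
      fir is a leaf — visit fir.
  At fig: go right to lime.
    Visit lime.
    At lime: go left to tulip.
      tulip is a leaf — visit tulip.
    At lime: no right child.
At reed: go right to mint.
  Visit mint.
  At mint: go left to iris.
    Visit iris.
    At iris: go left to pear.
      Visit pear.
      At pear: go left to sage.
        sage is a leaf — visit sage.
      At pear: no right child.
    At iris: go right to ivy.
      ivy is a leaf — visit ivy.
  At mint: go right to elm.
    elm is a leaf — visit elm.
Full pre-order sequence: reed, fig, teak, fir, lime, tulip, mint, iris, pear, sage, ivy, elm.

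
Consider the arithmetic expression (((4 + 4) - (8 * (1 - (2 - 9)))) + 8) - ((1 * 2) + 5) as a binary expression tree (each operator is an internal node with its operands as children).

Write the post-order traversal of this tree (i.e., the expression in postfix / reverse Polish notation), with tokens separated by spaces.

Post-order on an expression tree gives postfix notation: for each operator, emit left operand, right operand, then the operator.

4 4 + 8 1 2 9 - - * - 8 + 1 2 * 5 + -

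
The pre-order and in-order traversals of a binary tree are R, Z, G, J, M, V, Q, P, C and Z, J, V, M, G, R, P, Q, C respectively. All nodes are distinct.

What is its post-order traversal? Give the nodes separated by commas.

V, M, J, G, Z, P, C, Q, R

The first element of pre-order is the root; it splits in-order into left and right subtrees.
Root R: left subtree has 5 nodes {Z, J, V, M, G}, right has 3 {P, Q, C}.
  Root Z: left subtree has 0 nodes { }, right has 4 {J, V, M, G}.
    Root G: left subtree has 3 nodes {J, V, M}, right has 0 { }.
      Root J: left subtree has 0 nodes { }, right has 2 {V, M}.
        Root M: left subtree has 1 node {V}, right has 0 { }.
  Root Q: left subtree has 1 node {P}, right has 1 {C}.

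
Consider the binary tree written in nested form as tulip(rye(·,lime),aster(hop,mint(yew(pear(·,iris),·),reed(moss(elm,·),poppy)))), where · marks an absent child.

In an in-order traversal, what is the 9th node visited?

mint

In-order visits the left subtree, then the node, then the right subtree.
At tulip: go left to rye.
  At rye: no left child.
  Visit rye.
  At rye: go right to lime.
    lime is a leaf — visit lime.
Visit tulip.
At tulip: go right to aster.
  At aster: go left to hop.
    hop is a leaf — visit hop.
  Visit aster.
  At aster: go right to mint.
    At mint: go left to yew.
      At yew: go left to pear.
        At pear: no left child.
        Visit pear.
        At pear: go right to iris.
          iris is a leaf — visit iris.
      Visit yew.
      At yew: no right child.
    Visit mint.
    At mint: go right to reed.
      At reed: go left to moss.
        At moss: go left to elm.
          elm is a leaf — visit elm.
        Visit moss.
        At moss: no right child.
      Visit reed.
      At reed: go right to poppy.
        poppy is a leaf — visit poppy.
Full in-order sequence: rye, lime, tulip, hop, aster, pear, iris, yew, mint, elm, moss, reed, poppy.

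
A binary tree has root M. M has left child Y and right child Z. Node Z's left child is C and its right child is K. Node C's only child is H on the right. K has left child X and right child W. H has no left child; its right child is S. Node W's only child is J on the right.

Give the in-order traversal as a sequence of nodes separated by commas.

In-order visits the left subtree, then the node, then the right subtree.
At M: go left to Y.
  Y is a leaf — visit Y.
Visit M.
At M: go right to Z.
  At Z: go left to C.
    At C: no left child.
    Visit C.
    At C: go right to H.
      At H: no left child.
      Visit H.
      At H: go right to S.
        S is a leaf — visit S.
  Visit Z.
  At Z: go right to K.
    At K: go left to X.
      X is a leaf — visit X.
    Visit K.
    At K: go right to W.
      At W: no left child.
      Visit W.
      At W: go right to J.
        J is a leaf — visit J.

Y, M, C, H, S, Z, X, K, W, J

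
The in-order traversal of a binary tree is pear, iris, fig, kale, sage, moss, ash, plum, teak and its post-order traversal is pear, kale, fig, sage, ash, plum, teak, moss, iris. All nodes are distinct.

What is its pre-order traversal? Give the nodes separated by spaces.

The last element of post-order is the root; it splits in-order into left and right subtrees.
Root iris: left subtree has 1 node {pear}, right has 7 {fig, kale, sage, moss, ash, plum, teak}.
  Root moss: left subtree has 3 nodes {fig, kale, sage}, right has 3 {ash, plum, teak}.
    Root sage: left subtree has 2 nodes {fig, kale}, right has 0 { }.
      Root fig: left subtree has 0 nodes { }, right has 1 {kale}.
    Root teak: left subtree has 2 nodes {ash, plum}, right has 0 { }.
      Root plum: left subtree has 1 node {ash}, right has 0 { }.

iris pear moss sage fig kale teak plum ash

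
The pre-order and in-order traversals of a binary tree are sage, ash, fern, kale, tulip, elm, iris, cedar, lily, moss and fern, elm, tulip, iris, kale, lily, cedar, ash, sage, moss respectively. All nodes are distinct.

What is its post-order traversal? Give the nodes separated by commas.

The first element of pre-order is the root; it splits in-order into left and right subtrees.
Root sage: left subtree has 8 nodes {fern, elm, tulip, iris, kale, lily, cedar, ash}, right has 1 {moss}.
  Root ash: left subtree has 7 nodes {fern, elm, tulip, iris, kale, lily, cedar}, right has 0 { }.
    Root fern: left subtree has 0 nodes { }, right has 6 {elm, tulip, iris, kale, lily, cedar}.
      Root kale: left subtree has 3 nodes {elm, tulip, iris}, right has 2 {lily, cedar}.
        Root tulip: left subtree has 1 node {elm}, right has 1 {iris}.
        Root cedar: left subtree has 1 node {lily}, right has 0 { }.

elm, iris, tulip, lily, cedar, kale, fern, ash, moss, sage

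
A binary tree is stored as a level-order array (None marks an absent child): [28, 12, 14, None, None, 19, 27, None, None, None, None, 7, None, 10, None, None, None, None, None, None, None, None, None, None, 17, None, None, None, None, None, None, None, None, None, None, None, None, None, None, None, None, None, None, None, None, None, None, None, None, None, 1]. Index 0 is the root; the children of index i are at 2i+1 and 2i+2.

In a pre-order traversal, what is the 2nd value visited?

12

Pre-order visits the node, then its left subtree, then its right subtree.
Visit 28.
At 28: go left to 12.
  12 is a leaf — visit 12.
At 28: go right to 14.
  Visit 14.
  At 14: go left to 19.
    Visit 19.
    At 19: go left to 7.
      Visit 7.
      At 7: no left child.
      At 7: go right to 17.
        Visit 17.
        At 17: no left child.
        At 17: go right to 1.
          1 is a leaf — visit 1.
    At 19: no right child.
  At 14: go right to 27.
    Visit 27.
    At 27: go left to 10.
      10 is a leaf — visit 10.
    At 27: no right child.
Full pre-order sequence: 28, 12, 14, 19, 7, 17, 1, 27, 10.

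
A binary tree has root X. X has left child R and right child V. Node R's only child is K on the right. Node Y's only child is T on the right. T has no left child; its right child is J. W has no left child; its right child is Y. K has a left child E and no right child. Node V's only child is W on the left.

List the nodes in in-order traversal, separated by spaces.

In-order visits the left subtree, then the node, then the right subtree.
At X: go left to R.
  At R: no left child.
  Visit R.
  At R: go right to K.
    At K: go left to E.
      E is a leaf — visit E.
    Visit K.
    At K: no right child.
Visit X.
At X: go right to V.
  At V: go left to W.
    At W: no left child.
    Visit W.
    At W: go right to Y.
      At Y: no left child.
      Visit Y.
      At Y: go right to T.
        At T: no left child.
        Visit T.
        At T: go right to J.
          J is a leaf — visit J.
  Visit V.
  At V: no right child.

R E K X W Y T J V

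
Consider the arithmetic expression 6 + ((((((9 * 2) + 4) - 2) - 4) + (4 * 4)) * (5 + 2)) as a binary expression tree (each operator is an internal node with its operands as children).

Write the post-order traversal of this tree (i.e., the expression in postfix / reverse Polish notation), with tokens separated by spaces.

6 9 2 * 4 + 2 - 4 - 4 4 * + 5 2 + * +

Post-order on an expression tree gives postfix notation: for each operator, emit left operand, right operand, then the operator.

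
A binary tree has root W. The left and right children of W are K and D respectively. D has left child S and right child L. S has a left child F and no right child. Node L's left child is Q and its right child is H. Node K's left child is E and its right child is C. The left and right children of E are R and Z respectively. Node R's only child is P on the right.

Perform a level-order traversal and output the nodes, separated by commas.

Level-order visits nodes level by level from the root, left to right within each level.
Level 0: W
Level 1: K, D
Level 2: E, C, S, L
Level 3: R, Z, F, Q, H
Level 4: P

W, K, D, E, C, S, L, R, Z, F, Q, H, P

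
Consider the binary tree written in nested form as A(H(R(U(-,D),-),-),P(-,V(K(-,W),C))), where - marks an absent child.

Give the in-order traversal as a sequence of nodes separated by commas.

U, D, R, H, A, P, K, W, V, C

In-order visits the left subtree, then the node, then the right subtree.
At A: go left to H.
  At H: go left to R.
    At R: go left to U.
      At U: no left child.
      Visit U.
      At U: go right to D.
        D is a leaf — visit D.
    Visit R.
    At R: no right child.
  Visit H.
  At H: no right child.
Visit A.
At A: go right to P.
  At P: no left child.
  Visit P.
  At P: go right to V.
    At V: go left to K.
      At K: no left child.
      Visit K.
      At K: go right to W.
        W is a leaf — visit W.
    Visit V.
    At V: go right to C.
      C is a leaf — visit C.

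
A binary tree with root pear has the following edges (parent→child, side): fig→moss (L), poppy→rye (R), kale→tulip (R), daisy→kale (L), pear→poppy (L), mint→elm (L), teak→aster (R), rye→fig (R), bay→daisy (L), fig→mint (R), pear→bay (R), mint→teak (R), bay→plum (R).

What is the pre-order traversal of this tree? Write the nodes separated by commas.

Pre-order visits the node, then its left subtree, then its right subtree.
Visit pear.
At pear: go left to poppy.
  Visit poppy.
  At poppy: no left child.
  At poppy: go right to rye.
    Visit rye.
    At rye: no left child.
    At rye: go right to fig.
      Visit fig.
      At fig: go left to moss.
        moss is a leaf — visit moss.
      At fig: go right to mint.
        Visit mint.
        At mint: go left to elm.
          elm is a leaf — visit elm.
        At mint: go right to teak.
          Visit teak.
          At teak: no left child.
          At teak: go right to aster.
            aster is a leaf — visit aster.
At pear: go right to bay.
  Visit bay.
  At bay: go left to daisy.
    Visit daisy.
    At daisy: go left to kale.
      Visit kale.
      At kale: no left child.
      At kale: go right to tulip.
        tulip is a leaf — visit tulip.
    At daisy: no right child.
  At bay: go right to plum.
    plum is a leaf — visit plum.

pear, poppy, rye, fig, moss, mint, elm, teak, aster, bay, daisy, kale, tulip, plum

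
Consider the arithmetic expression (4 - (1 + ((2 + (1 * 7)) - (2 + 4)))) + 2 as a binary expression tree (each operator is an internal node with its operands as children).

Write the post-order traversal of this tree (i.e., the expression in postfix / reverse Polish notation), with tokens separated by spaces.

Post-order on an expression tree gives postfix notation: for each operator, emit left operand, right operand, then the operator.

4 1 2 1 7 * + 2 4 + - + - 2 +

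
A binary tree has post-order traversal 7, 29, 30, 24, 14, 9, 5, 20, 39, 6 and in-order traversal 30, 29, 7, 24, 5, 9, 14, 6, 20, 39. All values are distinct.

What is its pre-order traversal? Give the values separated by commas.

The last element of post-order is the root; it splits in-order into left and right subtrees.
Root 6: left subtree has 7 nodes {30, 29, 7, 24, 5, 9, 14}, right has 2 {20, 39}.
  Root 5: left subtree has 4 nodes {30, 29, 7, 24}, right has 2 {9, 14}.
    Root 24: left subtree has 3 nodes {30, 29, 7}, right has 0 { }.
      Root 30: left subtree has 0 nodes { }, right has 2 {29, 7}.
        Root 29: left subtree has 0 nodes { }, right has 1 {7}.
    Root 9: left subtree has 0 nodes { }, right has 1 {14}.
  Root 39: left subtree has 1 node {20}, right has 0 { }.

6, 5, 24, 30, 29, 7, 9, 14, 39, 20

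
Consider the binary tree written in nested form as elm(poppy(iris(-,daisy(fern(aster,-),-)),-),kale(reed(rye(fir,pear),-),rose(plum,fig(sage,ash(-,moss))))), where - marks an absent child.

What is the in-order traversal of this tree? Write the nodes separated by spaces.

iris aster fern daisy poppy elm fir rye pear reed kale plum rose sage fig ash moss

In-order visits the left subtree, then the node, then the right subtree.
At elm: go left to poppy.
  At poppy: go left to iris.
    At iris: no left child.
    Visit iris.
    At iris: go right to daisy.
      At daisy: go left to fern.
        At fern: go left to aster.
          aster is a leaf — visit aster.
        Visit fern.
        At fern: no right child.
      Visit daisy.
      At daisy: no right child.
  Visit poppy.
  At poppy: no right child.
Visit elm.
At elm: go right to kale.
  At kale: go left to reed.
    At reed: go left to rye.
      At rye: go left to fir.
        fir is a leaf — visit fir.
      Visit rye.
      At rye: go right to pear.
        pear is a leaf — visit pear.
    Visit reed.
    At reed: no right child.
  Visit kale.
  At kale: go right to rose.
    At rose: go left to plum.
      plum is a leaf — visit plum.
    Visit rose.
    At rose: go right to fig.
      At fig: go left to sage.
        sage is a leaf — visit sage.
      Visit fig.
      At fig: go right to ash.
        At ash: no left child.
        Visit ash.
        At ash: go right to moss.
          moss is a leaf — visit moss.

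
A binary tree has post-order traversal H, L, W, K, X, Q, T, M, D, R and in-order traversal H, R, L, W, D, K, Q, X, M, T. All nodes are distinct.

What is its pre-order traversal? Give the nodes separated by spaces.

The last element of post-order is the root; it splits in-order into left and right subtrees.
Root R: left subtree has 1 node {H}, right has 8 {L, W, D, K, Q, X, M, T}.
  Root D: left subtree has 2 nodes {L, W}, right has 5 {K, Q, X, M, T}.
    Root W: left subtree has 1 node {L}, right has 0 { }.
    Root M: left subtree has 3 nodes {K, Q, X}, right has 1 {T}.
      Root Q: left subtree has 1 node {K}, right has 1 {X}.

R H D W L M Q K X T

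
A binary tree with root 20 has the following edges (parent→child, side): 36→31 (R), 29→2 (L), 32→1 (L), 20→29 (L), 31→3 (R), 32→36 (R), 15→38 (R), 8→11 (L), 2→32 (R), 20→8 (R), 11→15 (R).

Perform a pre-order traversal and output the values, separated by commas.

20, 29, 2, 32, 1, 36, 31, 3, 8, 11, 15, 38

Pre-order visits the node, then its left subtree, then its right subtree.
Visit 20.
At 20: go left to 29.
  Visit 29.
  At 29: go left to 2.
    Visit 2.
    At 2: no left child.
    At 2: go right to 32.
      Visit 32.
      At 32: go left to 1.
        1 is a leaf — visit 1.
      At 32: go right to 36.
        Visit 36.
        At 36: no left child.
        At 36: go right to 31.
          Visit 31.
          At 31: no left child.
          At 31: go right to 3.
            3 is a leaf — visit 3.
  At 29: no right child.
At 20: go right to 8.
  Visit 8.
  At 8: go left to 11.
    Visit 11.
    At 11: no left child.
    At 11: go right to 15.
      Visit 15.
      At 15: no left child.
      At 15: go right to 38.
        38 is a leaf — visit 38.
  At 8: no right child.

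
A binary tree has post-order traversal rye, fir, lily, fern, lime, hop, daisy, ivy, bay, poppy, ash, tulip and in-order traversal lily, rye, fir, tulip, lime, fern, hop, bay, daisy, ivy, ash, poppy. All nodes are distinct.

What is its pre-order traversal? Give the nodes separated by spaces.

The last element of post-order is the root; it splits in-order into left and right subtrees.
Root tulip: left subtree has 3 nodes {lily, rye, fir}, right has 8 {lime, fern, hop, bay, daisy, ivy, ash, poppy}.
  Root lily: left subtree has 0 nodes { }, right has 2 {rye, fir}.
    Root fir: left subtree has 1 node {rye}, right has 0 { }.
  Root ash: left subtree has 6 nodes {lime, fern, hop, bay, daisy, ivy}, right has 1 {poppy}.
    Root bay: left subtree has 3 nodes {lime, fern, hop}, right has 2 {daisy, ivy}.
      Root hop: left subtree has 2 nodes {lime, fern}, right has 0 { }.
        Root lime: left subtree has 0 nodes { }, right has 1 {fern}.
      Root ivy: left subtree has 1 node {daisy}, right has 0 { }.

tulip lily fir rye ash bay hop lime fern ivy daisy poppy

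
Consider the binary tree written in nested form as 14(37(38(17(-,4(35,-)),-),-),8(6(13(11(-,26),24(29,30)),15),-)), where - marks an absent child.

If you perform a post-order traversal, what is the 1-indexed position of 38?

4

Post-order visits the left subtree, then the right subtree, then the node.
At 14: go left to 37.
  At 37: go left to 38.
    At 38: go left to 17.
      At 17: no left child.
      At 17: go right to 4.
        At 4: go left to 35.
          35 is a leaf — visit 35.
        At 4: no right child.
        Visit 4.
      Visit 17.
    At 38: no right child.
    Visit 38.
  At 37: no right child.
  Visit 37.
At 14: go right to 8.
  At 8: go left to 6.
    At 6: go left to 13.
      At 13: go left to 11.
        At 11: no left child.
        At 11: go right to 26.
          26 is a leaf — visit 26.
        Visit 11.
      At 13: go right to 24.
        At 24: go left to 29.
          29 is a leaf — visit 29.
        At 24: go right to 30.
          30 is a leaf — visit 30.
        Visit 24.
      Visit 13.
    At 6: go right to 15.
      15 is a leaf — visit 15.
    Visit 6.
  At 8: no right child.
  Visit 8.
Visit 14.
Full post-order sequence: 35, 4, 17, 38, 37, 26, 11, 29, 30, 24, 13, 15, 6, 8, 14.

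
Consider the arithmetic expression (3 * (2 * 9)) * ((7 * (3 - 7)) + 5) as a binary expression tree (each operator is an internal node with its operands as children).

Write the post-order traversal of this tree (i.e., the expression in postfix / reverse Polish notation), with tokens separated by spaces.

3 2 9 * * 7 3 7 - * 5 + *

Post-order on an expression tree gives postfix notation: for each operator, emit left operand, right operand, then the operator.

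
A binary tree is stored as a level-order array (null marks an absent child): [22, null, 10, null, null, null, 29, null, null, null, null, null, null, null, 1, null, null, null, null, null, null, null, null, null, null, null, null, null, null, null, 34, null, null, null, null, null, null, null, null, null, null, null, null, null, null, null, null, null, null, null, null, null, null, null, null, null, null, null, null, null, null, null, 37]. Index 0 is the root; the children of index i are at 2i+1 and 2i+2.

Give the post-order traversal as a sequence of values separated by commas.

37, 34, 1, 29, 10, 22

Post-order visits the left subtree, then the right subtree, then the node.
At 22: no left child.
At 22: go right to 10.
  At 10: no left child.
  At 10: go right to 29.
    At 29: no left child.
    At 29: go right to 1.
      At 1: no left child.
      At 1: go right to 34.
        At 34: no left child.
        At 34: go right to 37.
          37 is a leaf — visit 37.
        Visit 34.
      Visit 1.
    Visit 29.
  Visit 10.
Visit 22.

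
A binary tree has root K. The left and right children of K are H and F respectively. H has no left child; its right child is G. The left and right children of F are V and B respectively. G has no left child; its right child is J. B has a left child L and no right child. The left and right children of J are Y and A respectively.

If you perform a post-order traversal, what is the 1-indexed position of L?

7

Post-order visits the left subtree, then the right subtree, then the node.
At K: go left to H.
  At H: no left child.
  At H: go right to G.
    At G: no left child.
    At G: go right to J.
      At J: go left to Y.
        Y is a leaf — visit Y.
      At J: go right to A.
        A is a leaf — visit A.
      Visit J.
    Visit G.
  Visit H.
At K: go right to F.
  At F: go left to V.
    V is a leaf — visit V.
  At F: go right to B.
    At B: go left to L.
      L is a leaf — visit L.
    At B: no right child.
    Visit B.
  Visit F.
Visit K.
Full post-order sequence: Y, A, J, G, H, V, L, B, F, K.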